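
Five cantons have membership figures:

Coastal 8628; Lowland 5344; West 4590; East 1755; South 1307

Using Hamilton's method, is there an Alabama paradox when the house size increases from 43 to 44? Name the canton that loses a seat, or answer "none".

At 43 seats: Coastal 17, Lowland 11, West 9, East 3, South 3.
At 44 seats: Coastal 17, Lowland 11, West 9, East 4, South 3.
No canton's allocation decreased.

none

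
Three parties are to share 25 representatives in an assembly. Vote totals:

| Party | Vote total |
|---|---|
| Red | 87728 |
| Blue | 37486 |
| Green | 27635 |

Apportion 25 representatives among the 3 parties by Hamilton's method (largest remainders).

Red 14, Blue 6, Green 5

Standard divisor: 152849 ÷ 25 ≈ 6113.96.
Standard quotas: Red 14.3488, Blue 6.1312, Green 4.5200.
Lower quotas: Red 14, Blue 6, Green 4 (sum 24, leaving 1 seat).
Remainders in descending order: Green 0.5200, Red 0.3488, Blue 0.1312.
The surplus seat goes to Green.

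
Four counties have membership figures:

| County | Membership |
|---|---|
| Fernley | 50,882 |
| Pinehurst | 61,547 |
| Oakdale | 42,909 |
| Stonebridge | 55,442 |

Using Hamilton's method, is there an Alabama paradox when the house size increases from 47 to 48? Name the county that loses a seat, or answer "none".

At 47 seats: Fernley 11, Pinehurst 14, Oakdale 10, Stonebridge 12.
At 48 seats: Fernley 11, Pinehurst 14, Oakdale 10, Stonebridge 13.
No county's allocation decreased.

none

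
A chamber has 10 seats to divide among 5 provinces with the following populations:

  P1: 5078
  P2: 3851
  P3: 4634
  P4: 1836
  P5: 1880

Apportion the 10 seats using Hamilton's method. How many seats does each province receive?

The standard divisor is 17279/10 ≈ 1727.9.
Standard quotas: P1 2.9388, P2 2.2287, P3 2.6819, P4 1.0626, P5 1.0880.
Lower quotas: P1 2, P2 2, P3 2, P4 1, P5 1 (sum 8, leaving 2 seats).
Remainders in descending order: P1 0.9388, P3 0.6819, P2 0.2287, P5 0.0880, P4 0.0626.
The surplus seats go to P1, P3.

P1 3, P2 2, P3 3, P4 1, P5 1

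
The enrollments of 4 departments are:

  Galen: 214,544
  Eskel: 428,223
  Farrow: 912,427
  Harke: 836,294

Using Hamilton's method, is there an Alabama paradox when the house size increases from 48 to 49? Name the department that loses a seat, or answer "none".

At 48 seats: Galen 4, Eskel 9, Farrow 18, Harke 17.
At 49 seats: Galen 4, Eskel 9, Farrow 19, Harke 17.
No department's allocation decreased.

none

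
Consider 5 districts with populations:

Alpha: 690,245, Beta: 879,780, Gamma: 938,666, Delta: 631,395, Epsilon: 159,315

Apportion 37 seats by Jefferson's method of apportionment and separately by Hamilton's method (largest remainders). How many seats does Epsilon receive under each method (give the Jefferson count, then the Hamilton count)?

Jefferson: Alpha 8, Beta 10, Gamma 11, Delta 7, Epsilon 1.
Hamilton: Alpha 8, Beta 10, Gamma 10, Delta 7, Epsilon 2.
Epsilon gets 1 under Jefferson and 2 under Hamilton.

1 and 2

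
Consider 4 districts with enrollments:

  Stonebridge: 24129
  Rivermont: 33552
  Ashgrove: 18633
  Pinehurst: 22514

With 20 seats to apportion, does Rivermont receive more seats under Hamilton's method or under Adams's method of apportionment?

Hamilton

Hamilton: Stonebridge 5, Rivermont 7, Ashgrove 4, Pinehurst 4.
Adams: Stonebridge 5, Rivermont 6, Ashgrove 4, Pinehurst 5.
Rivermont gets 7 under Hamilton and 6 under Adams.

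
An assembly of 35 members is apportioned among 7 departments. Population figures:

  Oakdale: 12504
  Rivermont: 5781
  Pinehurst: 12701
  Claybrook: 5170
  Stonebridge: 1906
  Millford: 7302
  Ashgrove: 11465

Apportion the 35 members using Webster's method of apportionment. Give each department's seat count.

Standard divisor 56829/35 ≈ 1623.686; standard quotas: Oakdale 7.701, Rivermont 3.560, Pinehurst 7.822, Claybrook 3.184, Stonebridge 1.174, Millford 4.497, Ashgrove 7.061.
Rounding to the nearest integer gives Oakdale 8, Rivermont 4, Pinehurst 8, Claybrook 3, Stonebridge 1, Millford 4, Ashgrove 7 — total 35, matching the house size, so no adjustment is needed.

Oakdale: 8, Rivermont: 4, Pinehurst: 8, Claybrook: 3, Stonebridge: 1, Millford: 4, Ashgrove: 7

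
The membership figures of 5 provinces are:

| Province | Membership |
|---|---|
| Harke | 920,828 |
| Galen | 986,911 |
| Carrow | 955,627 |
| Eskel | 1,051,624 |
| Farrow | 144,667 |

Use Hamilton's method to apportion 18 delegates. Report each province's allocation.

Harke=4, Galen=4, Carrow=4, Eskel=5, Farrow=1

Standard divisor: 4059657 ÷ 18 ≈ 225536.5.
Standard quotas: Harke 4.0828, Galen 4.3758, Carrow 4.2371, Eskel 4.6628, Farrow 0.6414.
Lower quotas: Harke 4, Galen 4, Carrow 4, Eskel 4, Farrow 0 (sum 16, leaving 2 seats).
Remainders in descending order: Eskel 0.6628, Farrow 0.6414, Galen 0.3758, Carrow 0.2371, Harke 0.0828.
The surplus seats go to Eskel, Farrow.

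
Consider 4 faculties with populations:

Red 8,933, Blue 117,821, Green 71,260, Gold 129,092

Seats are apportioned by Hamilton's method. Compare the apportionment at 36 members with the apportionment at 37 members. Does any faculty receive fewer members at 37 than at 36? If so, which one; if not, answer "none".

At 36 seats: Red 1, Blue 13, Green 8, Gold 14.
At 37 seats: Red 1, Blue 13, Green 8, Gold 15.
No faculty's allocation decreased.

none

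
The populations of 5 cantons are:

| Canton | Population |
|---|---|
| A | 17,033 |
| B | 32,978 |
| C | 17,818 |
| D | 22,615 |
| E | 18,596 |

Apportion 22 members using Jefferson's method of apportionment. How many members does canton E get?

4

Standard divisor 109040/22 ≈ 4956.364; standard quotas: A 3.437, B 6.654, C 3.595, D 4.563, E 3.752.
Rounding down gives 3, 6, 3, 4, 3 = 19 seats, so the divisor must be adjusted.
With modified divisor 4500: modified quotas A 3.785, B 7.328, C 3.960, D 5.026, E 4.132.
Rounding down: A 3, B 7, C 3, D 5, E 4 (total 22).
E receives 4.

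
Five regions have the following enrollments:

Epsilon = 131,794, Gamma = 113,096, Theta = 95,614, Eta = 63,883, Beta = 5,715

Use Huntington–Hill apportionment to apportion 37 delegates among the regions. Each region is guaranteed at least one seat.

With divisor 11370: modified quotas Epsilon 11.591, Gamma 9.947, Theta 8.409, Eta 5.619, Beta 0.503.
Geometric-mean thresholds: Epsilon √(11·12)=11.489, Gamma √(9·10)=9.487, Theta √(8·9)=8.485, Eta √(5·6)=5.477, Beta (min 1).
Each quota rounded against its threshold gives Epsilon 12, Gamma 10, Theta 8, Eta 6, Beta 1 (total 37).

Epsilon 12; Gamma 10; Theta 8; Eta 6; Beta 1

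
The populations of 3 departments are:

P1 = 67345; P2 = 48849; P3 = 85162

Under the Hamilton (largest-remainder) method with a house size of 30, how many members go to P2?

7

The standard divisor is 201356/30 ≈ 6711.867.
Standard quotas: P1 10.0337, P2 7.2780, P3 12.6883.
Lower quotas: P1 10, P2 7, P3 12 (sum 29, leaving 1 seat).
Remainders in descending order: P3 0.6883, P2 0.2780, P1 0.0337.
The surplus seat goes to P3.
P2 receives 7.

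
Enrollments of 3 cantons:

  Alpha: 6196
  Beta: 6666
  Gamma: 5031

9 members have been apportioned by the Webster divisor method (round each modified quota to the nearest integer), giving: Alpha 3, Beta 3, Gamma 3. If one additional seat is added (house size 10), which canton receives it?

Beta

Priority for the next seat is population ÷ (current seats + 0.5).
Priorities: Alpha 1770.286, Beta 1904.571, Gamma 1437.429.
Highest priority: Beta.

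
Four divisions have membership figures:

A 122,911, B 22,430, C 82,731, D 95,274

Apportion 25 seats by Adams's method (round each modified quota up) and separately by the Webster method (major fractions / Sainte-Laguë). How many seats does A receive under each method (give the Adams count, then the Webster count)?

Adams: A 9, B 2, C 7, D 7.
Webster: A 10, B 2, C 6, D 7.
A gets 9 under Adams and 10 under Webster.

9 and 10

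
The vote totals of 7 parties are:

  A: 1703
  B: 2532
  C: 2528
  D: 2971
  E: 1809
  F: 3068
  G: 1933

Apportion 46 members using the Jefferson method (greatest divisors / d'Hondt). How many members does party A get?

5

Standard divisor 16544/46 ≈ 359.652; standard quotas: A 4.735, B 7.040, C 7.029, D 8.261, E 5.030, F 8.530, G 5.375.
Rounding down gives 4, 7, 7, 8, 5, 8, 5 = 44 seats, so the divisor must be adjusted.
With modified divisor 335: modified quotas A 5.084, B 7.558, C 7.546, D 8.869, E 5.400, F 9.158, G 5.770.
Rounding down: A 5, B 7, C 7, D 8, E 5, F 9, G 5 (total 46).
A receives 5.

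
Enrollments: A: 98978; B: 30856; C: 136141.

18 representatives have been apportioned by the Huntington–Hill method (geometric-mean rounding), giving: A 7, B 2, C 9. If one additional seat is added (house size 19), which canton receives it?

C

Priority for the next seat is population ÷ (√(s·(s+1))).
Priorities: A 13226.492, B 12596.909, C 14350.521.
Highest priority: C.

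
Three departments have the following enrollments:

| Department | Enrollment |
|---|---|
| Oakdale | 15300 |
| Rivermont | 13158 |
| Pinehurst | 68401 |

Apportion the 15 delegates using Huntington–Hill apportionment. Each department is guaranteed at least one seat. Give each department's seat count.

Oakdale 2, Rivermont 2, Pinehurst 11

With divisor 6384: modified quotas Oakdale 2.397, Rivermont 2.061, Pinehurst 10.714.
Geometric-mean thresholds: Oakdale √(2·3)=2.449, Rivermont √(2·3)=2.449, Pinehurst √(10·11)=10.488.
Each quota rounded against its threshold gives Oakdale 2, Rivermont 2, Pinehurst 11 (total 15).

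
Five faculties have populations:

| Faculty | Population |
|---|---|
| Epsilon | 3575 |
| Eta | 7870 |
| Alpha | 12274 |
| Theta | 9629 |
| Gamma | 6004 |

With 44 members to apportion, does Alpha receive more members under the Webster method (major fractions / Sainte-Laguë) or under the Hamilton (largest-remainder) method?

Hamilton

Webster: Epsilon 4, Eta 9, Alpha 13, Theta 11, Gamma 7.
Hamilton: Epsilon 4, Eta 9, Alpha 14, Theta 11, Gamma 6.
Alpha gets 13 under Webster and 14 under Hamilton.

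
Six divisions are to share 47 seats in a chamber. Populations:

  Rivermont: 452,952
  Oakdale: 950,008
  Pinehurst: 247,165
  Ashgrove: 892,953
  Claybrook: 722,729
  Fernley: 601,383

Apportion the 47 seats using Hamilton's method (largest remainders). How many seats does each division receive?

Total 3867190; standard divisor 3867190/47 ≈ 82280.638.
Standard quotas: Rivermont 5.5050, Oakdale 11.5459, Pinehurst 3.0039, Ashgrove 10.8525, Claybrook 8.7837, Fernley 7.3089.
Lower quotas: Rivermont 5, Oakdale 11, Pinehurst 3, Ashgrove 10, Claybrook 8, Fernley 7 (sum 44, leaving 3 seats).
Remainders in descending order: Ashgrove 0.8525, Claybrook 0.7837, Oakdale 0.5459, Rivermont 0.5050, Fernley 0.3089, Pinehurst 0.0039.
The surplus seats go to Ashgrove, Claybrook, Oakdale.

Rivermont 5; Oakdale 12; Pinehurst 3; Ashgrove 11; Claybrook 9; Fernley 7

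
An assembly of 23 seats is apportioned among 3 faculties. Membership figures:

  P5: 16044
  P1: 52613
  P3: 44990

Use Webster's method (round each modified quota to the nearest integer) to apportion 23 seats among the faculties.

P5: 3, P1: 11, P3: 9

Standard divisor 113647/23 ≈ 4941.174; standard quotas: P5 3.247, P1 10.648, P3 9.105.
Rounding to the nearest integer gives P5 3, P1 11, P3 9 — total 23, matching the house size, so no adjustment is needed.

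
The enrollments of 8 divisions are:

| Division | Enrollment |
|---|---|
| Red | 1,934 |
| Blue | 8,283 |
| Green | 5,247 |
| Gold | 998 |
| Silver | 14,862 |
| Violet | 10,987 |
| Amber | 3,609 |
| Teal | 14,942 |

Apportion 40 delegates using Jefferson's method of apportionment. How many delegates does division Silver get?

Standard divisor 60862/40 ≈ 1521.55; standard quotas: Red 1.271, Blue 5.444, Green 3.448, Gold 0.656, Silver 9.768, Violet 7.221, Amber 2.372, Teal 9.820.
Rounding down gives 1, 5, 3, 0, 9, 7, 2, 9 = 36 seats, so the divisor must be adjusted.
With modified divisor 1366: modified quotas Red 1.416, Blue 6.064, Green 3.841, Gold 0.731, Silver 10.880, Violet 8.043, Amber 2.642, Teal 10.939.
Rounding down: Red 1, Blue 6, Green 3, Gold 0, Silver 10, Violet 8, Amber 2, Teal 10 (total 40).
Silver receives 10.

10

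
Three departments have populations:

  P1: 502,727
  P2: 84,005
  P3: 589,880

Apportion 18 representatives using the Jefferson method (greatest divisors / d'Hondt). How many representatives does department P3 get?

Standard divisor 1176612/18 ≈ 65367.333; standard quotas: P1 7.691, P2 1.285, P3 9.024.
Rounding down gives 7, 1, 9 = 17 seats, so the divisor must be adjusted.
With modified divisor 60900: modified quotas P1 8.255, P2 1.379, P3 9.686.
Rounding down: P1 8, P2 1, P3 9 (total 18).
P3 receives 9.

9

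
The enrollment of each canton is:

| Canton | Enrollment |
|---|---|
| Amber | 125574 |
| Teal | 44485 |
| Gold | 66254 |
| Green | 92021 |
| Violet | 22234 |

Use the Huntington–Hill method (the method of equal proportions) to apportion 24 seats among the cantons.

With divisor 14807: modified quotas Amber 8.481, Teal 3.004, Gold 4.475, Green 6.215, Violet 1.502.
Geometric-mean thresholds: Amber √(8·9)=8.485, Teal √(3·4)=3.464, Gold √(4·5)=4.472, Green √(6·7)=6.481, Violet √(1·2)=1.414.
Each quota rounded against its threshold gives Amber 8, Teal 3, Gold 5, Green 6, Violet 2 (total 24).

Amber: 8; Teal: 3; Gold: 5; Green: 6; Violet: 2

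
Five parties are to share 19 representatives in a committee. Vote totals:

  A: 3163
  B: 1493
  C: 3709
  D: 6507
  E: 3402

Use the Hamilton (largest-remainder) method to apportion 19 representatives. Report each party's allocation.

A 3; B 2; C 4; D 7; E 3

Standard divisor: 18274 ÷ 19 ≈ 961.789.
Standard quotas: A 3.2887, B 1.5523, C 3.8564, D 6.7655, E 3.5372.
Lower quotas: A 3, B 1, C 3, D 6, E 3 (sum 16, leaving 3 seats).
Remainders in descending order: C 0.8564, D 0.7655, B 0.5523, E 0.5372, A 0.2887.
The surplus seats go to C, D, B.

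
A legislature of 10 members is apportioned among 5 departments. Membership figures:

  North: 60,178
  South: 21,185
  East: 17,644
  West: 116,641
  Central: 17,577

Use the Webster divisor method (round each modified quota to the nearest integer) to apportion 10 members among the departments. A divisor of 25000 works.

North=2, South=1, East=1, West=5, Central=1

With modified divisor 25000: modified quotas North 2.407, South 0.847, East 0.706, West 4.666, Central 0.703.
Rounding to the nearest integer: North 2, South 1, East 1, West 5, Central 1 (total 10).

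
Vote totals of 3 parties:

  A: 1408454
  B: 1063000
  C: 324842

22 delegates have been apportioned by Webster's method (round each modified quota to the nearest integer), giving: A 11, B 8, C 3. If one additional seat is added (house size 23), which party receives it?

B

Priority for the next seat is population ÷ (current seats + 0.5).
Priorities: A 122474.261, B 125058.824, C 92812.000.
Highest priority: B.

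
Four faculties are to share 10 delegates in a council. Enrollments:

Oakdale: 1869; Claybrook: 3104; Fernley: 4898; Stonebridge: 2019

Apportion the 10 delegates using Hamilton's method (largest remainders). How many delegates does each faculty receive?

Oakdale=1, Claybrook=3, Fernley=4, Stonebridge=2

The standard divisor is 11890/10 = 1189.
Standard quotas: Oakdale 1.572, Claybrook 2.611, Fernley 4.119, Stonebridge 1.698.
Lower quotas: Oakdale 1, Claybrook 2, Fernley 4, Stonebridge 1 (sum 8, leaving 2 seats).
Remainders in descending order: Stonebridge 0.698, Claybrook 0.611, Oakdale 0.572, Fernley 0.119.
Largest remainders: Stonebridge, Claybrook receive the extra seats.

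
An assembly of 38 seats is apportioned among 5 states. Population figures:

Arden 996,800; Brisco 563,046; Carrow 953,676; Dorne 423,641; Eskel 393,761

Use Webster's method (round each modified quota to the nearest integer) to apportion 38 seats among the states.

Arden 11, Brisco 6, Carrow 11, Dorne 5, Eskel 5

Standard divisor 3330924/38 ≈ 87655.895; standard quotas: Arden 11.372, Brisco 6.423, Carrow 10.880, Dorne 4.833, Eskel 4.492.
Rounding to the nearest integer gives 11, 6, 11, 5, 4 = 37 seats, so the divisor must be adjusted.
With modified divisor 87100: modified quotas Arden 11.444, Brisco 6.464, Carrow 10.949, Dorne 4.864, Eskel 4.521.
Rounding to the nearest integer: Arden 11, Brisco 6, Carrow 11, Dorne 5, Eskel 5 (total 38).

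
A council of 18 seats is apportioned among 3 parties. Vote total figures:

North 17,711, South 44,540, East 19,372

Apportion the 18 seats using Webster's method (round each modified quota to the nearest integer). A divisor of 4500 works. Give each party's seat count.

With modified divisor 4500: modified quotas North 3.936, South 9.898, East 4.305.
Rounding to the nearest integer: North 4, South 10, East 4 (total 18).

North=4; South=10; East=4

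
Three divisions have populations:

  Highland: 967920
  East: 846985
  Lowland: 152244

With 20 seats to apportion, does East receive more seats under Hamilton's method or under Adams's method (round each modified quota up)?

Hamilton

Hamilton: Highland 10, East 9, Lowland 1.
Adams: Highland 10, East 8, Lowland 2.
East gets 9 under Hamilton and 8 under Adams.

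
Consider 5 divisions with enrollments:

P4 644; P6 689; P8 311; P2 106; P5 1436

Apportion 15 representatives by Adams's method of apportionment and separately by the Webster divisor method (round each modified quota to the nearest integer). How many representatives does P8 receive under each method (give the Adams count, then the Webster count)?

Adams: P4 3, P6 3, P8 2, P2 1, P5 6.
Webster: P4 3, P6 3, P8 1, P2 1, P5 7.
P8 gets 2 under Adams and 1 under Webster.

2 and 1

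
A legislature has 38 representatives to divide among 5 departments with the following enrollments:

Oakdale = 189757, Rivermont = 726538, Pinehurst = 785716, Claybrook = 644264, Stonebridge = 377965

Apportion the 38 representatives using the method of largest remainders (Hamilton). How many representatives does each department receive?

Total 2724240; standard divisor 2724240/38 ≈ 71690.526.
Standard quotas: Oakdale 2.6469, Rivermont 10.1344, Pinehurst 10.9598, Claybrook 8.9867, Stonebridge 5.2722.
Lower quotas: Oakdale 2, Rivermont 10, Pinehurst 10, Claybrook 8, Stonebridge 5 (sum 35, leaving 3 seats).
Remainders in descending order: Claybrook 0.9867, Pinehurst 0.9598, Oakdale 0.6469, Stonebridge 0.2722, Rivermont 0.1344.
Largest remainders: Claybrook, Pinehurst, Oakdale receive the extra seats.

Oakdale 3, Rivermont 10, Pinehurst 11, Claybrook 9, Stonebridge 5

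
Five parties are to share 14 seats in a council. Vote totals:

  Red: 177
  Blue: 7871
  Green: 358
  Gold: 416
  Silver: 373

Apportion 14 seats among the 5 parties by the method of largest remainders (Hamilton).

Standard divisor: 9195 ÷ 14 ≈ 656.786.
Standard quotas: Red 0.2695, Blue 11.9841, Green 0.5451, Gold 0.6334, Silver 0.5679.
Lower quotas: Red 0, Blue 11, Green 0, Gold 0, Silver 0 (sum 11, leaving 3 seats).
Remainders in descending order: Blue 0.9841, Gold 0.6334, Silver 0.5679, Green 0.5451, Red 0.2695.
The surplus seats go to Blue, Gold, Silver.

Red: 0, Blue: 12, Green: 0, Gold: 1, Silver: 1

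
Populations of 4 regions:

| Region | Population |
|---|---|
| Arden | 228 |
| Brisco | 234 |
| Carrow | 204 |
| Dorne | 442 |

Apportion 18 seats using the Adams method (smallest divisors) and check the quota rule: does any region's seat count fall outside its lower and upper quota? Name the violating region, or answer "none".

Standard quotas: Arden 3.704, Brisco 3.801, Carrow 3.314, Dorne 7.181.
Adams allocation: Arden 4, Brisco 4, Carrow 3, Dorne 7.
Every allocation lies between the lower and upper quota.

none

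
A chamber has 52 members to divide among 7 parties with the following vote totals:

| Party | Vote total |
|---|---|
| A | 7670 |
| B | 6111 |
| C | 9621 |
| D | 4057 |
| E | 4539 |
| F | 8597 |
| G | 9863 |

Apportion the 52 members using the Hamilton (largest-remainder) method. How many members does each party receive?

A 8; B 6; C 10; D 4; E 5; F 9; G 10

The standard divisor is 50458/52 ≈ 970.346.
Standard quotas: A 7.9044, B 6.2978, C 9.9150, D 4.1810, E 4.6777, F 8.8597, G 10.1644.
Lower quotas: A 7, B 6, C 9, D 4, E 4, F 8, G 10 (sum 48, leaving 4 seats).
Remainders in descending order: C 0.9150, A 0.9044, F 0.8597, E 0.6777, B 0.2978, D 0.1810, G 0.1644.
Largest remainders: C, A, F, E receive the extra seats.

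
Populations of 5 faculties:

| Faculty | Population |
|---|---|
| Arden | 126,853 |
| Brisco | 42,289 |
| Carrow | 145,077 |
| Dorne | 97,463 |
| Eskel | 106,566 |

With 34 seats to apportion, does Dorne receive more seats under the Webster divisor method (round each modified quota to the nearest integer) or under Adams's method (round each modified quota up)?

Adams

Webster: Arden 8, Brisco 3, Carrow 10, Dorne 6, Eskel 7.
Adams: Arden 8, Brisco 3, Carrow 9, Dorne 7, Eskel 7.
Dorne gets 6 under Webster and 7 under Adams.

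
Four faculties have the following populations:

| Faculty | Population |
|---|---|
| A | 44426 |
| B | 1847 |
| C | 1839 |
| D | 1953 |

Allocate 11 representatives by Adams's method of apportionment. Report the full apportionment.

A 8; B 1; C 1; D 1

Standard divisor 50065/11 ≈ 4551.364; standard quotas: A 9.761, B 0.406, C 0.404, D 0.429.
Rounding up gives 10, 1, 1, 1 = 13 seats, so the divisor must be adjusted.
With modified divisor 5900: modified quotas A 7.530, B 0.313, C 0.312, D 0.331.
Rounding up: A 8, B 1, C 1, D 1 (total 11).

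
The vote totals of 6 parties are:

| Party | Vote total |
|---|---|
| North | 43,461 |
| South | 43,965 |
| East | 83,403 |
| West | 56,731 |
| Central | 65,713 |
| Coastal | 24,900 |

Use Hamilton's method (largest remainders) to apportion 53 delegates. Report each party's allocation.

North=7, South=7, East=14, West=10, Central=11, Coastal=4

The standard divisor is 318173/53 ≈ 6003.264.
Standard quotas: North 7.2396, South 7.3235, East 13.8929, West 9.4500, Central 10.9462, Coastal 4.1477.
Lower quotas: North 7, South 7, East 13, West 9, Central 10, Coastal 4 (sum 50, leaving 3 seats).
Remainders in descending order: Central 0.9462, East 0.8929, West 0.4500, South 0.3235, North 0.2396, Coastal 0.1477.
Largest remainders: Central, East, West receive the extra seats.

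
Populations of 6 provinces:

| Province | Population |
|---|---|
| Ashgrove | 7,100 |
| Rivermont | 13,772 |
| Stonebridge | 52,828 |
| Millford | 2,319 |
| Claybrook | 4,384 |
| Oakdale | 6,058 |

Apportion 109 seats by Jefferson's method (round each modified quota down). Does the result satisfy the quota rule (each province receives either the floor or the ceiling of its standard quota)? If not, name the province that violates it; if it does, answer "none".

Standard quotas: Ashgrove 8.951, Rivermont 17.362, Stonebridge 66.599, Millford 2.924, Claybrook 5.527, Oakdale 7.637.
Jefferson allocation: Ashgrove 9, Rivermont 17, Stonebridge 68, Millford 3, Claybrook 5, Oakdale 7.
Stonebridge has quota 66.599 (lower 66, upper 67) but receives 68 — outside the quota interval.

Stonebridge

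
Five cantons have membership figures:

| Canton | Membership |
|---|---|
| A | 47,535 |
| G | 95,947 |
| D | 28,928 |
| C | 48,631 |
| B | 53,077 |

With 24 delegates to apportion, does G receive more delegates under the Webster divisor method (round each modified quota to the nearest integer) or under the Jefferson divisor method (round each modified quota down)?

Jefferson

Webster: A 4, G 8, D 3, C 4, B 5.
Jefferson: A 4, G 9, D 2, C 4, B 5.
G gets 8 under Webster and 9 under Jefferson.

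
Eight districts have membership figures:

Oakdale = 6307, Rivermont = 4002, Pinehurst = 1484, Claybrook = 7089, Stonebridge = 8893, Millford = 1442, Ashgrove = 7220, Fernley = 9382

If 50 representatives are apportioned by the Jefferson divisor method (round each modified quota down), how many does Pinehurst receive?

Standard divisor 45819/50 ≈ 916.38; standard quotas: Oakdale 6.883, Rivermont 4.367, Pinehurst 1.619, Claybrook 7.736, Stonebridge 9.704, Millford 1.574, Ashgrove 7.879, Fernley 10.238.
Rounding down gives 6, 4, 1, 7, 9, 1, 7, 10 = 45 seats, so the divisor must be adjusted.
With modified divisor 830: modified quotas Oakdale 7.599, Rivermont 4.822, Pinehurst 1.788, Claybrook 8.541, Stonebridge 10.714, Millford 1.737, Ashgrove 8.699, Fernley 11.304.
Rounding down: Oakdale 7, Rivermont 4, Pinehurst 1, Claybrook 8, Stonebridge 10, Millford 1, Ashgrove 8, Fernley 11 (total 50).
Pinehurst receives 1.

1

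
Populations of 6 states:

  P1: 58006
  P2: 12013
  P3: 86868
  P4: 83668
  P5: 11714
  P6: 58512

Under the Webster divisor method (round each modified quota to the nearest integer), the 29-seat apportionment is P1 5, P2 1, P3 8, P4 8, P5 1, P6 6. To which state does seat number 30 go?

P1

Priority for the next seat is population ÷ (current seats + 0.5).
Priorities: P1 10546.545, P2 8008.667, P3 10219.765, P4 9843.294, P5 7809.333, P6 9001.846.
Highest priority: P1.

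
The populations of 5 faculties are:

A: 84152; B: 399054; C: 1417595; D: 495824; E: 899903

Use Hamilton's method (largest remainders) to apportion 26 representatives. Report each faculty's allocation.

The standard divisor is 3296528/26 ≈ 126789.538.
Standard quotas: A 0.6637, B 3.1474, C 11.1807, D 3.9106, E 7.0976.
Lower quotas: A 0, B 3, C 11, D 3, E 7 (sum 24, leaving 2 seats).
Remainders in descending order: D 0.9106, A 0.6637, C 0.1807, B 0.1474, E 0.0976.
The surplus seats go to D, A.

A 1, B 3, C 11, D 4, E 7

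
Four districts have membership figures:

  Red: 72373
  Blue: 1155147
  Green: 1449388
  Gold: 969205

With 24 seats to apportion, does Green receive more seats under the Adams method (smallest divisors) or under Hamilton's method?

Hamilton

Adams: Red 1, Blue 8, Green 9, Gold 6.
Hamilton: Red 0, Blue 8, Green 10, Gold 6.
Green gets 9 under Adams and 10 under Hamilton.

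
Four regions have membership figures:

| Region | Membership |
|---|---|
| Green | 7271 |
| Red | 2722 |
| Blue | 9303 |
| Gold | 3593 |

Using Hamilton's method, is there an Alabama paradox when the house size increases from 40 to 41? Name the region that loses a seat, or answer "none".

none

At 40 seats: Green 13, Red 5, Blue 16, Gold 6.
At 41 seats: Green 13, Red 5, Blue 17, Gold 6.
No region's allocation decreased.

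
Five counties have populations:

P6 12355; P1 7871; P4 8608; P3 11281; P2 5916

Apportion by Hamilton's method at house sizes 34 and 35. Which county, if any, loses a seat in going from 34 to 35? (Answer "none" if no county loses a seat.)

At 34 seats: P6 9, P1 6, P4 6, P3 8, P2 5.
At 35 seats: P6 9, P1 6, P4 7, P3 9, P2 4.
P2 drops from 5 to 4.

P2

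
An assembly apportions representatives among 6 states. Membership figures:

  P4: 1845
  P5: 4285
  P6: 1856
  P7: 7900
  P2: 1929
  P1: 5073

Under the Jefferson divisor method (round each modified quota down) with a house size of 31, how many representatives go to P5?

6

Standard divisor 22888/31 ≈ 738.323; standard quotas: P4 2.499, P5 5.804, P6 2.514, P7 10.700, P2 2.613, P1 6.871.
Rounding down gives 2, 5, 2, 10, 2, 6 = 27 seats, so the divisor must be adjusted.
With modified divisor 650: modified quotas P4 2.838, P5 6.592, P6 2.855, P7 12.154, P2 2.968, P1 7.805.
Rounding down: P4 2, P5 6, P6 2, P7 12, P2 2, P1 7 (total 31).
P5 receives 6.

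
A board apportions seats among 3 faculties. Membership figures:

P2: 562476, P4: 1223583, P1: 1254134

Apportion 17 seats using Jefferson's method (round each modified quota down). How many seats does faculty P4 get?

Standard divisor 3040193/17 ≈ 178834.882; standard quotas: P2 3.145, P4 6.842, P1 7.013.
Rounding down gives 3, 6, 7 = 16 seats, so the divisor must be adjusted.
With modified divisor 165800: modified quotas P2 3.392, P4 7.380, P1 7.564.
Rounding down: P2 3, P4 7, P1 7 (total 17).
P4 receives 7.

7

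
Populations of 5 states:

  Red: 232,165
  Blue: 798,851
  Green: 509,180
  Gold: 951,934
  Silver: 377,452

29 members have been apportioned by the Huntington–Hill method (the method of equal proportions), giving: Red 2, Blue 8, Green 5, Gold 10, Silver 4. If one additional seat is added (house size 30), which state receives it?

Red

Priority for the next seat is population ÷ (√(s·(s+1))).
Priorities: Red 94780.964, Blue 94145.493, Green 92963.124, Gold 90763.346, Silver 84400.833.
Highest priority: Red.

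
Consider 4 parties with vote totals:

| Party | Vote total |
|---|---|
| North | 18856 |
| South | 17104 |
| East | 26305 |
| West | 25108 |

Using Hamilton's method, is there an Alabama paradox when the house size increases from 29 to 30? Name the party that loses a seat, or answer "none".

At 29 seats: North 6, South 6, East 9, West 8.
At 30 seats: North 6, South 6, East 9, West 9.
No party's allocation decreased.

none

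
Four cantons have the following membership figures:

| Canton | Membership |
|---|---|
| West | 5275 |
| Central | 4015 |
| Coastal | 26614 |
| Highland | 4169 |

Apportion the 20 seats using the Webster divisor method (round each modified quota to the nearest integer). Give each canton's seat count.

West 3, Central 2, Coastal 13, Highland 2

Standard divisor 40073/20 ≈ 2003.65; standard quotas: West 2.633, Central 2.004, Coastal 13.283, Highland 2.081.
Rounding to the nearest integer gives West 3, Central 2, Coastal 13, Highland 2 — total 20, matching the house size, so no adjustment is needed.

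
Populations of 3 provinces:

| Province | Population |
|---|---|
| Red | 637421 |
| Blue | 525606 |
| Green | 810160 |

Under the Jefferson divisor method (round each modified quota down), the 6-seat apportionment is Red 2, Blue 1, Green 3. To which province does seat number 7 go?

Priority for the next seat is population ÷ (current seats + 1).
Priorities: Red 212473.667, Blue 262803.000, Green 202540.000.
Highest priority: Blue.

Blue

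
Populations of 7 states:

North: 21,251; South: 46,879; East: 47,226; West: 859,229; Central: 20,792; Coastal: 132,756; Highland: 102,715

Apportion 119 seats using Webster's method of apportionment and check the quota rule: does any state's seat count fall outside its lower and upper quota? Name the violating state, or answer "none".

Standard quotas: North 2.055, South 4.532, East 4.566, West 83.071, Central 2.010, Coastal 12.835, Highland 9.931.
Webster allocation: North 2, South 5, East 5, West 82, Central 2, Coastal 13, Highland 10.
West has quota 83.071 (lower 83, upper 84) but receives 82 — outside the quota interval.

West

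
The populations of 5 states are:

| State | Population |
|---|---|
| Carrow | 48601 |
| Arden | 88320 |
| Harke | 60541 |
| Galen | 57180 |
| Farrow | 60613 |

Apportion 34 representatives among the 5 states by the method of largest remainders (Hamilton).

Carrow 5, Arden 9, Harke 7, Galen 6, Farrow 7

Total 315255; standard divisor 315255/34 ≈ 9272.206.
Standard quotas: Carrow 5.2416, Arden 9.5252, Harke 6.5293, Galen 6.1668, Farrow 6.5371.
Lower quotas: Carrow 5, Arden 9, Harke 6, Galen 6, Farrow 6 (sum 32, leaving 2 seats).
Remainders in descending order: Farrow 0.5371, Harke 0.5293, Arden 0.5252, Carrow 0.2416, Galen 0.1668.
Largest remainders: Farrow, Harke receive the extra seats.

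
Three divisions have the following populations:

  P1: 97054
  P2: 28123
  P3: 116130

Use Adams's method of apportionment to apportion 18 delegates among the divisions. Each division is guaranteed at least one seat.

Standard divisor 241307/18 ≈ 13405.944; standard quotas: P1 7.240, P2 2.098, P3 8.663.
Rounding up gives 8, 3, 9 = 20 seats, so the divisor must be adjusted.
With modified divisor 14300: modified quotas P1 6.787, P2 1.967, P3 8.121.
Rounding up: P1 7, P2 2, P3 9 (total 18).

P1=7, P2=2, P3=9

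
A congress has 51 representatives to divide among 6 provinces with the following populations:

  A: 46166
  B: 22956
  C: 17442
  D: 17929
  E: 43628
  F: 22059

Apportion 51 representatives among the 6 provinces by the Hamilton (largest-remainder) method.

Standard divisor: 170180 ÷ 51 ≈ 3336.863.
Standard quotas: A 13.8352, B 6.8795, C 5.2271, D 5.3730, E 13.0746, F 6.6107.
Lower quotas: A 13, B 6, C 5, D 5, E 13, F 6 (sum 48, leaving 3 seats).
Remainders in descending order: B 0.8795, A 0.8352, F 0.6107, D 0.3730, C 0.2271, E 0.0746.
The surplus seats go to B, A, F.

A=14, B=7, C=5, D=5, E=13, F=7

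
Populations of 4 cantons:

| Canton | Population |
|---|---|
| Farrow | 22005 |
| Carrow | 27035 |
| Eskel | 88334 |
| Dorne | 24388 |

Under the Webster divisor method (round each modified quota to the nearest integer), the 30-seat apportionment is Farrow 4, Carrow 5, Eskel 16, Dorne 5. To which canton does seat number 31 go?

Eskel

Priority for the next seat is population ÷ (current seats + 0.5).
Priorities: Farrow 4890.000, Carrow 4915.455, Eskel 5353.576, Dorne 4434.182.
Highest priority: Eskel.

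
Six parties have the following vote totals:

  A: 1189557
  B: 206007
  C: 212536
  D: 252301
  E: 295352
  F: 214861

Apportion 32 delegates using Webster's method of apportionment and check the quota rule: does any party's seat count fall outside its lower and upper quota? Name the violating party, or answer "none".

Standard quotas: A 16.057, B 2.781, C 2.869, D 3.406, E 3.987, F 2.900.
Webster allocation: A 16, B 3, C 3, D 3, E 4, F 3.
Every allocation lies between the lower and upper quota.

none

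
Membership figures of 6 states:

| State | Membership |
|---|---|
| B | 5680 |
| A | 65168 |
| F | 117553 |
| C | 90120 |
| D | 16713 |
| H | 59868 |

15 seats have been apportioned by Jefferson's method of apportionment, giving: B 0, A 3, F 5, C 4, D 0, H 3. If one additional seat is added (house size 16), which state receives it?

F

Priority for the next seat is population ÷ (current seats + 1).
Priorities: B 5680.000, A 16292.000, F 19592.167, C 18024.000, D 16713.000, H 14967.000.
Highest priority: F.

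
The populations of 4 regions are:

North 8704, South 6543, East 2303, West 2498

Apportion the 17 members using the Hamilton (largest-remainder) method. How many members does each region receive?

The standard divisor is 20048/17 ≈ 1179.294.
Standard quotas: North 7.3807, South 5.5482, East 1.9529, West 2.1182.
Lower quotas: North 7, South 5, East 1, West 2 (sum 15, leaving 2 seats).
Remainders in descending order: East 0.9529, South 0.5482, North 0.3807, West 0.1182.
Largest remainders: East, South receive the extra seats.

North 7, South 6, East 2, West 2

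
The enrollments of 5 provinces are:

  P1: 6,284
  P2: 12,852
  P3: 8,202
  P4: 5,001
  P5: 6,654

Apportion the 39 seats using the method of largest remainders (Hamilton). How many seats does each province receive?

P1=6; P2=13; P3=8; P4=5; P5=7

Standard divisor: 38993 ÷ 39 ≈ 999.821.
Standard quotas: P1 6.2851, P2 12.8543, P3 8.2035, P4 5.0019, P5 6.6552.
Lower quotas: P1 6, P2 12, P3 8, P4 5, P5 6 (sum 37, leaving 2 seats).
Remainders in descending order: P2 0.8543, P5 0.6552, P1 0.2851, P3 0.2035, P4 0.0019.
The surplus seats go to P2, P5.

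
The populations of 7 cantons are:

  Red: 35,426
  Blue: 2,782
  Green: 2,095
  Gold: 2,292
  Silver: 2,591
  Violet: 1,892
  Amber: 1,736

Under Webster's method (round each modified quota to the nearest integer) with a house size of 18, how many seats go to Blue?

Standard divisor 48814/18 ≈ 2711.889; standard quotas: Red 13.063, Blue 1.026, Green 0.773, Gold 0.845, Silver 0.955, Violet 0.698, Amber 0.640.
Rounding to the nearest integer gives 13, 1, 1, 1, 1, 1, 1 = 19 seats, so the divisor must be adjusted.
With modified divisor 3000: modified quotas Red 11.809, Blue 0.927, Green 0.698, Gold 0.764, Silver 0.864, Violet 0.631, Amber 0.579.
Rounding to the nearest integer: Red 12, Blue 1, Green 1, Gold 1, Silver 1, Violet 1, Amber 1 (total 18).
Blue receives 1.

1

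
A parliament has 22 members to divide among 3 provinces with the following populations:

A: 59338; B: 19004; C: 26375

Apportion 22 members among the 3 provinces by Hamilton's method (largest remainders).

A: 12, B: 4, C: 6

Standard divisor: 104717 ÷ 22 ≈ 4759.864.
Standard quotas: A 12.4663, B 3.9926, C 5.5411.
Lower quotas: A 12, B 3, C 5 (sum 20, leaving 2 seats).
Remainders in descending order: B 0.9926, C 0.5411, A 0.4663.
Largest remainders: B, C receive the extra seats.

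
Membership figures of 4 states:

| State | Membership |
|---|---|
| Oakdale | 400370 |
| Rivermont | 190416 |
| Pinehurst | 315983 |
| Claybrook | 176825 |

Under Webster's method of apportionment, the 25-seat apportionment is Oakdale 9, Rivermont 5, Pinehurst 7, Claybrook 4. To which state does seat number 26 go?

Priority for the next seat is population ÷ (current seats + 0.5).
Priorities: Oakdale 42144.211, Rivermont 34621.091, Pinehurst 42131.067, Claybrook 39294.444.
Highest priority: Oakdale.

Oakdale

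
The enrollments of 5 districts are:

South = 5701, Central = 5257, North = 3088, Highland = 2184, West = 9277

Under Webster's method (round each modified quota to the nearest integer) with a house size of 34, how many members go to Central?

7

Standard divisor 25507/34 ≈ 750.206; standard quotas: South 7.599, Central 7.007, North 4.116, Highland 2.911, West 12.366.
Rounding to the nearest integer gives South 8, Central 7, North 4, Highland 3, West 12 — total 34, matching the house size, so no adjustment is needed.
Central receives 7.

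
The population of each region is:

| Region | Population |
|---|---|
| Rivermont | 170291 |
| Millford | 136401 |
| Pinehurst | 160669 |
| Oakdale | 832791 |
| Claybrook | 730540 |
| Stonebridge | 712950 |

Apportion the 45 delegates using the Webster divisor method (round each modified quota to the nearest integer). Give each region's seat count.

Standard divisor 2743642/45 ≈ 60969.822; standard quotas: Rivermont 2.793, Millford 2.237, Pinehurst 2.635, Oakdale 13.659, Claybrook 11.982, Stonebridge 11.693.
Rounding to the nearest integer gives 3, 2, 3, 14, 12, 12 = 46 seats, so the divisor must be adjusted.
With modified divisor 61800: modified quotas Rivermont 2.756, Millford 2.207, Pinehurst 2.600, Oakdale 13.476, Claybrook 11.821, Stonebridge 11.536.
Rounding to the nearest integer: Rivermont 3, Millford 2, Pinehurst 3, Oakdale 13, Claybrook 12, Stonebridge 12 (total 45).

Rivermont=3, Millford=2, Pinehurst=3, Oakdale=13, Claybrook=12, Stonebridge=12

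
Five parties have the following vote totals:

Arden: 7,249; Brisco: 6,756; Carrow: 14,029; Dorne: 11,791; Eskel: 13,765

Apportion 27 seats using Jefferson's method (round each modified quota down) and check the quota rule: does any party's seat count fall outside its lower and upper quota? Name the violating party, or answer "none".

none

Standard quotas: Arden 3.652, Brisco 3.404, Carrow 7.068, Dorne 5.941, Eskel 6.935.
Jefferson allocation: Arden 4, Brisco 3, Carrow 7, Dorne 6, Eskel 7.
Every allocation lies between the lower and upper quota.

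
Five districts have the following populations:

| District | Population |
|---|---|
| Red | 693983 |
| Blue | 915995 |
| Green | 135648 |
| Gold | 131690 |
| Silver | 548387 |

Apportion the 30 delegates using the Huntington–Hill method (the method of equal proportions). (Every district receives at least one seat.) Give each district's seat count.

With divisor 83202: modified quotas Red 8.341, Blue 11.009, Green 1.630, Gold 1.583, Silver 6.591.
Geometric-mean thresholds: Red √(8·9)=8.485, Blue √(11·12)=11.489, Green √(1·2)=1.414, Gold √(1·2)=1.414, Silver √(6·7)=6.481.
Each quota rounded against its threshold gives Red 8, Blue 11, Green 2, Gold 2, Silver 7 (total 30).

Red=8, Blue=11, Green=2, Gold=2, Silver=7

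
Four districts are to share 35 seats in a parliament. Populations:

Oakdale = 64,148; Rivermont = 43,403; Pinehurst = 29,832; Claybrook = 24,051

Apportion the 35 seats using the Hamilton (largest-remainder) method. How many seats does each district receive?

Oakdale: 14; Rivermont: 9; Pinehurst: 7; Claybrook: 5

Standard divisor: 161434 ÷ 35 ≈ 4612.4.
Standard quotas: Oakdale 13.9077, Rivermont 9.4101, Pinehurst 6.4678, Claybrook 5.2144.
Lower quotas: Oakdale 13, Rivermont 9, Pinehurst 6, Claybrook 5 (sum 33, leaving 2 seats).
Remainders in descending order: Oakdale 0.9077, Pinehurst 0.4678, Rivermont 0.4101, Claybrook 0.2144.
Largest remainders: Oakdale, Pinehurst receive the extra seats.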